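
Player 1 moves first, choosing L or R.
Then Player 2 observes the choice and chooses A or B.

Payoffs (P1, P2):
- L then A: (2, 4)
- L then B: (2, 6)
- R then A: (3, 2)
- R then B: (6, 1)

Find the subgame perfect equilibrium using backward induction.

P1 plays R, P2 plays B after L and A after R; Payoff (3, 2)

Work:
Backward induction:
After L: P2 chooses B → P1 gets 2
After R: P2 chooses A → P1 gets 3
P1 chooses R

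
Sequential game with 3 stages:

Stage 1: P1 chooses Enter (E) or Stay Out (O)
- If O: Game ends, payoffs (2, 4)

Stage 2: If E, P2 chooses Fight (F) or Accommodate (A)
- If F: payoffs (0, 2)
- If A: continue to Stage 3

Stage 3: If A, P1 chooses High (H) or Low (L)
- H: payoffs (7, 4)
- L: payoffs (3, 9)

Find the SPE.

SPE: (E, A, H); Outcome (7, 4)

Work:
Stage 3: P1 chooses H (7 vs 3)
Stage 2: P2: F->2, A->4 (anticipating H). Choose A
Stage 1: P1: O->2, E->7 (anticipating A, H). Choose E
SPE path: E -> A -> H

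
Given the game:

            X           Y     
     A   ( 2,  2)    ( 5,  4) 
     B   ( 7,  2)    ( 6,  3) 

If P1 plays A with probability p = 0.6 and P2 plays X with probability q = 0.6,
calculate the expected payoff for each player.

E[P1] = 4.56, E[P2] = 2.64

Work:
E[P1] = p·q·π₁(A,X) + p·(1-q)·π₁(A,Y) + (1-p)·q·π₁(B,X) + (1-p)·(1-q)·π₁(B,Y)
= 0.6·0.6·2 + 0.6·0.4·5 + 0.4·0.6·7 + 0.4·0.4·6
= 4.56

E[P2] = 2.64 (similar calculation)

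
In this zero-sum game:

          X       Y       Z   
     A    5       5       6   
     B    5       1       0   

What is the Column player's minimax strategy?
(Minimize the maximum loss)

Column should play X or Y (all achieve the minimum), value = 5

Work:
Column player minimizes Row's maximum payoff:
Column X: max payoff to Row = 5
Column Y: max payoff to Row = 5
Column Z: max payoff to Row = 6
Minimum is 5, achieved by columns X, Y (tied).
Each of X or Y is a minimax strategy.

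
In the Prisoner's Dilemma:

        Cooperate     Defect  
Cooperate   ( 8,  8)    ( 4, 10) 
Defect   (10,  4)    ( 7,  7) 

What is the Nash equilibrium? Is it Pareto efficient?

(Defect, Defect) is NE; not Pareto efficient

Work:
Defect dominates Cooperate for both players:
If P2 cooperates: Defect (10) > Cooperate (8)
If P2 defects: Defect (7) > Cooperate (4)
NE: (Defect, Defect) with payoff (7, 7)
But (Cooperate, Cooperate) = (8, 8) Pareto dominates (7, 7)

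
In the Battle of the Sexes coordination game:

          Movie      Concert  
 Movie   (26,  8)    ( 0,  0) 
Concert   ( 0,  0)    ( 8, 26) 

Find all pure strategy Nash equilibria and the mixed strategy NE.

Pure NE: (Movie, Movie) and (Concert, Concert); Mixed NE: p = 0.7647, q = 0.2353

Work:
Check pure NE:
(Movie, Movie): (26, 8) - no unilateral deviation beneficial
(Concert, Concert): (8, 26) - no unilateral deviation beneficial
Mixed NE: P1 plays Movie with p = 0.7647, P2 plays Movie with q = 0.2353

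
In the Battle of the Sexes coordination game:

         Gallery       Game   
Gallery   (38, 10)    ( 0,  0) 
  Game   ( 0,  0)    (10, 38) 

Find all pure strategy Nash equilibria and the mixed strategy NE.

Pure NE: (Gallery, Gallery) and (Game, Game); Mixed NE: p = 0.7917, q = 0.2083

Work:
Check pure NE:
(Gallery, Gallery): (38, 10) - no unilateral deviation beneficial
(Game, Game): (10, 38) - no unilateral deviation beneficial
Mixed NE: P1 plays Gallery with p = 0.7917, P2 plays Gallery with q = 0.2083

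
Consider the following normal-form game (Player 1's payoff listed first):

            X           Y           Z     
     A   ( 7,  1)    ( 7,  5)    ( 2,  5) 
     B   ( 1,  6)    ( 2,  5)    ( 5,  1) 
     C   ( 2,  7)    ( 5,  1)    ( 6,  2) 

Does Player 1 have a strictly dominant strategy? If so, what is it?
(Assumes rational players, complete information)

No strictly dominant strategy exists for Player 1

Work:
A strategy strictly dominates another if it gives a strictly higher payoff against every opponent action. Compare each pair of P1's strategies column-by-column:
  A vs B: [7 vs 1, 7 vs 2, 2 vs 5] → A does not strictly dominate B (column Z: 2 ≤ 5)
  A vs C: [7 vs 2, 7 vs 5, 2 vs 6] → A does not strictly dominate C (column Z: 2 ≤ 6)
  B vs A: [1 vs 7, 2 vs 7, 5 vs 2] → B does not strictly dominate A (column X: 1 ≤ 7)
  B vs C: [1 vs 2, 2 vs 5, 5 vs 6] → B does not strictly dominate C (column X: 1 ≤ 2)
  C vs A: [2 vs 7, 5 vs 7, 6 vs 2] → C does not strictly dominate A (column X: 2 ≤ 7)
  C vs B: [2 vs 1, 5 vs 2, 6 vs 5] → C strictly dominates B
No single strategy strictly dominates all others → no strictly dominant strategy.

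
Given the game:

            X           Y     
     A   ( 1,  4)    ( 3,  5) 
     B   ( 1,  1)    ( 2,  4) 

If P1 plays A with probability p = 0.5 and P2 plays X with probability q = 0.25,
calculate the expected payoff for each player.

E[P1] = 2.125, E[P2] = 4.0

Work:
E[P1] = p·q·π₁(A,X) + p·(1-q)·π₁(A,Y) + (1-p)·q·π₁(B,X) + (1-p)·(1-q)·π₁(B,Y)
= 0.5·0.25·1 + 0.5·0.75·3 + 0.5·0.25·1 + 0.5·0.75·2
= 2.125

E[P2] = 4.0 (similar calculation)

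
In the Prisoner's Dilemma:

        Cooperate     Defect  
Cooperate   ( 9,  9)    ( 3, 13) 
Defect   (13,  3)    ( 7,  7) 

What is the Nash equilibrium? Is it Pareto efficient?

(Defect, Defect) is NE; not Pareto efficient

Work:
Defect dominates Cooperate for both players:
If P2 cooperates: Defect (13) > Cooperate (9)
If P2 defects: Defect (7) > Cooperate (3)
NE: (Defect, Defect) with payoff (7, 7)
But (Cooperate, Cooperate) = (9, 9) Pareto dominates (7, 7)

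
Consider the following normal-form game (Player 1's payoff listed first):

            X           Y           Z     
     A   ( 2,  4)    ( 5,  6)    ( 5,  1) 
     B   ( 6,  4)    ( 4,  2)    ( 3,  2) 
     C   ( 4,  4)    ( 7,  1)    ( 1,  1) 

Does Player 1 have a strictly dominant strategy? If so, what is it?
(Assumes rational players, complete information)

No strictly dominant strategy exists for Player 1

Work:
A strategy strictly dominates another if it gives a strictly higher payoff against every opponent action. Compare each pair of P1's strategies column-by-column:
  A vs B: [2 vs 6, 5 vs 4, 5 vs 3] → A does not strictly dominate B (column X: 2 ≤ 6)
  A vs C: [2 vs 4, 5 vs 7, 5 vs 1] → A does not strictly dominate C (column X: 2 ≤ 4)
  B vs A: [6 vs 2, 4 vs 5, 3 vs 5] → B does not strictly dominate A (column Y: 4 ≤ 5)
  B vs C: [6 vs 4, 4 vs 7, 3 vs 1] → B does not strictly dominate C (column Y: 4 ≤ 7)
  C vs A: [4 vs 2, 7 vs 5, 1 vs 5] → C does not strictly dominate A (column Z: 1 ≤ 5)
  C vs B: [4 vs 6, 7 vs 4, 1 vs 3] → C does not strictly dominate B (column X: 4 ≤ 6)
No single strategy strictly dominates all others → no strictly dominant strategy.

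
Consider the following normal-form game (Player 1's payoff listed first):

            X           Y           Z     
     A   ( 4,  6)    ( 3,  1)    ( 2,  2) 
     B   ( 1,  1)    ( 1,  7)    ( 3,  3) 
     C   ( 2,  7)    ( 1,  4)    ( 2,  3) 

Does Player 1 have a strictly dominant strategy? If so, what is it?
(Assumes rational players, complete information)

No strictly dominant strategy exists for Player 1

Work:
A strategy strictly dominates another if it gives a strictly higher payoff against every opponent action. Compare each pair of P1's strategies column-by-column:
  A vs B: [4 vs 1, 3 vs 1, 2 vs 3] → A does not strictly dominate B (column Z: 2 ≤ 3)
  A vs C: [4 vs 2, 3 vs 1, 2 vs 2] → A does not strictly dominate C (column Z: 2 ≤ 2)
  B vs A: [1 vs 4, 1 vs 3, 3 vs 2] → B does not strictly dominate A (column X: 1 ≤ 4)
  B vs C: [1 vs 2, 1 vs 1, 3 vs 2] → B does not strictly dominate C (column X: 1 ≤ 2)
  C vs A: [2 vs 4, 1 vs 3, 2 vs 2] → C does not strictly dominate A (column X: 2 ≤ 4)
  C vs B: [2 vs 1, 1 vs 1, 2 vs 3] → C does not strictly dominate B (column Y: 1 ≤ 1)
No single strategy strictly dominates all others → no strictly dominant strategy.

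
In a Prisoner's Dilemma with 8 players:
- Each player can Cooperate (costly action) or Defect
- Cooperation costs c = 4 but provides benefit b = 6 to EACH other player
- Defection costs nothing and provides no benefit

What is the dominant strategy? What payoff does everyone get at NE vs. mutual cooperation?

Dominant: Defect; NE payoff = 0; Coop payoff = 38

Work:
Defect dominates (saves cost c = 4, benefit to others is external)
NE: All defect → everyone gets 0
If all cooperate: each receives (7)×6 - 4 = 38
Social dilemma: 38 > 0 but NE gives 0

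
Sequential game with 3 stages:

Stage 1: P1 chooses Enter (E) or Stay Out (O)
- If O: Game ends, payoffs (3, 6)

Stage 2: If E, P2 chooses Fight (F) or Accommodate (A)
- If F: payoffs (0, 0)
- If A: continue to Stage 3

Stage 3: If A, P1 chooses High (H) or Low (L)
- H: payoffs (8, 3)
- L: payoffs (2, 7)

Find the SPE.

SPE: (E, A, H); Outcome (8, 3)

Work:
Stage 3: P1 chooses H (8 vs 2)
Stage 2: P2: F->0, A->3 (anticipating H). Choose A
Stage 1: P1: O->3, E->8 (anticipating A, H). Choose E
SPE path: E -> A -> H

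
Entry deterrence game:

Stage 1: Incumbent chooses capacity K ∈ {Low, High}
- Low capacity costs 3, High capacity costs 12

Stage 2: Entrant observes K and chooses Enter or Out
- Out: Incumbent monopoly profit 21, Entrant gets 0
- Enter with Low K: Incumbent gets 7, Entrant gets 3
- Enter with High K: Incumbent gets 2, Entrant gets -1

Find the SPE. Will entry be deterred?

SPE: (High, Enter|Low, Out|High); Entry deterred. Incumbent net profit = 9

Work:
After Low K: Entrant enters (3 > 0)
After High K: Entrant stays out (-1 < 0)
Incumbent: Low → 7−3=4, High → 21−12=9
Incumbent chooses High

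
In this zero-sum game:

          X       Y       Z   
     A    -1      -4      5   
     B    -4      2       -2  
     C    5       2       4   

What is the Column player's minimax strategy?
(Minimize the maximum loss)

Column should play Y, value = 2

Work:
Column player minimizes Row's maximum payoff:
Column X: max payoff to Row = 5
Column Y: max payoff to Row = 2
Column Z: max payoff to Row = 5
Minimum is 2, achieved by column Y.
Minimax strategy: Y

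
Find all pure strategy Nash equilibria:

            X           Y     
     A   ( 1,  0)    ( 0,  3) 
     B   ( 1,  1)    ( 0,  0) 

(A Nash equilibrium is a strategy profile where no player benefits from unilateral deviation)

Nash equilibrium: (A, Y), (B, X)

Work:
Best responses:
  P1 vs X: payoffs [1, 1] → best response A/B (payoff 1)
  P1 vs Y: payoffs [0, 0] → best response A/B (payoff 0)
  P2 vs A: payoffs [0, 3] → best response Y (payoff 3)
  P2 vs B: payoffs [1, 0] → best response X (payoff 1)
Mutual best responses: (A,Y), (B,X) → Nash equilibria.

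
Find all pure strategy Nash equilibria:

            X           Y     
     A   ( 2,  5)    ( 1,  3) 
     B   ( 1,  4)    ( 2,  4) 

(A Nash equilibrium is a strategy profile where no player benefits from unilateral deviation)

Nash equilibrium: (A, X), (B, Y)

Work:
Best responses:
  P1 vs X: payoffs [2, 1] → best response A (payoff 2)
  P1 vs Y: payoffs [1, 2] → best response B (payoff 2)
  P2 vs A: payoffs [5, 3] → best response X (payoff 5)
  P2 vs B: payoffs [4, 4] → best response X/Y (payoff 4)
Mutual best responses: (A,X), (B,Y) → Nash equilibria.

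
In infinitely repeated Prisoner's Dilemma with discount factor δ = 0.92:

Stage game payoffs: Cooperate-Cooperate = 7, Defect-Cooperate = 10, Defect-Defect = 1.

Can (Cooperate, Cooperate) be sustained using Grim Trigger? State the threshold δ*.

δ* = 0.3333; since δ = 0.92 ≥ 0.3333, cooperation can be sustained

Work:
For Grim Trigger:
Cooperate forever: 7/(1-δ)
Defect then punished: 10 + 1·δ/(1-δ)
Need: 7/(1-δ) ≥ 10 + 1·δ/(1-δ)
Solving: δ ≥ (T-R)/(T-P) = (10-7)/(10-1) = 0.3333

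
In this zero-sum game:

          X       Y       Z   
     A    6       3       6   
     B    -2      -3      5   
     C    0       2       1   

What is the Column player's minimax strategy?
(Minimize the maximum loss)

Column should play Y, value = 3

Work:
Column player minimizes Row's maximum payoff:
Column X: max payoff to Row = 6
Column Y: max payoff to Row = 3
Column Z: max payoff to Row = 6
Minimum is 3, achieved by column Y.
Minimax strategy: Y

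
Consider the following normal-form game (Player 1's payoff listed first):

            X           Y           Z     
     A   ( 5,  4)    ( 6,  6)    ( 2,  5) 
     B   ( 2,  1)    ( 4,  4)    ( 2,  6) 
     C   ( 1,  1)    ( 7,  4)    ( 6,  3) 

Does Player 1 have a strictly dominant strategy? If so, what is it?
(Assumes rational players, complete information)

No strictly dominant strategy exists for Player 1

Work:
A strategy strictly dominates another if it gives a strictly higher payoff against every opponent action. Compare each pair of P1's strategies column-by-column:
  A vs B: [5 vs 2, 6 vs 4, 2 vs 2] → A does not strictly dominate B (column Z: 2 ≤ 2)
  A vs C: [5 vs 1, 6 vs 7, 2 vs 6] → A does not strictly dominate C (column Y: 6 ≤ 7)
  B vs A: [2 vs 5, 4 vs 6, 2 vs 2] → B does not strictly dominate A (column X: 2 ≤ 5)
  B vs C: [2 vs 1, 4 vs 7, 2 vs 6] → B does not strictly dominate C (column Y: 4 ≤ 7)
  C vs A: [1 vs 5, 7 vs 6, 6 vs 2] → C does not strictly dominate A (column X: 1 ≤ 5)
  C vs B: [1 vs 2, 7 vs 4, 6 vs 2] → C does not strictly dominate B (column X: 1 ≤ 2)
No single strategy strictly dominates all others → no strictly dominant strategy.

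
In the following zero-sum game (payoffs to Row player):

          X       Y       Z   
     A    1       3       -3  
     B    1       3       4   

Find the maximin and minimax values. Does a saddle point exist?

Maximin = 1, Minimax = 1, Saddle: True

Work:
Row minimums: [-3, 1] → maximin = 1
Column maximums: [1, 3, 4] → minimax = 1
Saddle point exists! Game value = 1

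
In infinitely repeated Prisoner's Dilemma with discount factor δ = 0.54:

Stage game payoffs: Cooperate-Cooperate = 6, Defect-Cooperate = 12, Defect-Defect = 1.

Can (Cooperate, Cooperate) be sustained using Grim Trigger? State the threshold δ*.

δ* = 0.5455; since δ = 0.54 < 0.5455, cooperation cannot be sustained

Work:
For Grim Trigger:
Cooperate forever: 6/(1-δ)
Defect then punished: 12 + 1·δ/(1-δ)
Need: 6/(1-δ) ≥ 12 + 1·δ/(1-δ)
Solving: δ ≥ (T-R)/(T-P) = (12-6)/(12-1) = 0.5455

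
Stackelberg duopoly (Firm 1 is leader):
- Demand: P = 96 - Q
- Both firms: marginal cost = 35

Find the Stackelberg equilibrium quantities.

q₁* (leader) = 30.5, q₂* (follower) = 15.25

Work:
Follower's reaction: q₂ = (a - c - q₁)/2
Leader substitutes: π₁ = q₁·(a - q₁ - (a-c-q₁)/2 - c)
FOC: q₁* = (96 - 35)/2 = 30.50
Then: q₂* = (96 - 35 - 30.5)/2 = 15.25
Leader has first-mover advantage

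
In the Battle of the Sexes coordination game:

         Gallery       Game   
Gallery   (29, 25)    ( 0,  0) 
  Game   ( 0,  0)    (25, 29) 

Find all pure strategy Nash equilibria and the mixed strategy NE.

Pure NE: (Gallery, Gallery) and (Game, Game); Mixed NE: p = 0.537, q = 0.463

Work:
Check pure NE:
(Gallery, Gallery): (29, 25) - no unilateral deviation beneficial
(Game, Game): (25, 29) - no unilateral deviation beneficial
Mixed NE: P1 plays Gallery with p = 0.537, P2 plays Gallery with q = 0.463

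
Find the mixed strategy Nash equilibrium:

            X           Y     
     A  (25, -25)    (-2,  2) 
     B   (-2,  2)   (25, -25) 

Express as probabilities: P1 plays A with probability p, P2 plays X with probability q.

p = 0.5, q = 0.5

Work:
Find probabilities that make opponent indifferent:
P2 chooses q to make P1 indifferent between A and B
P1 chooses p to make P2 indifferent between X and Y
Mixed NE: P1 plays (A: 0.5, B: 0.5), P2 plays (X: 0.5, Y: 0.5)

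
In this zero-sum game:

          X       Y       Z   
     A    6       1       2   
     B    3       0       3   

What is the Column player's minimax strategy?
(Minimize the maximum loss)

Column should play Y, value = 1

Work:
Column player minimizes Row's maximum payoff:
Column X: max payoff to Row = 6
Column Y: max payoff to Row = 1
Column Z: max payoff to Row = 3
Minimum is 1, achieved by column Y.
Minimax strategy: Y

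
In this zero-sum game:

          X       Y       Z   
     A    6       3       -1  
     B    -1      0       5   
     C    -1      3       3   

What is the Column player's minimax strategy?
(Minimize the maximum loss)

Column should play Y, value = 3

Work:
Column player minimizes Row's maximum payoff:
Column X: max payoff to Row = 6
Column Y: max payoff to Row = 3
Column Z: max payoff to Row = 5
Minimum is 3, achieved by column Y.
Minimax strategy: Y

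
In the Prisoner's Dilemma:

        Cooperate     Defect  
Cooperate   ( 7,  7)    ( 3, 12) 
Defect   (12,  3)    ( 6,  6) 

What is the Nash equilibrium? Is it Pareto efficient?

(Defect, Defect) is NE; not Pareto efficient

Work:
Defect dominates Cooperate for both players:
If P2 cooperates: Defect (12) > Cooperate (7)
If P2 defects: Defect (6) > Cooperate (3)
NE: (Defect, Defect) with payoff (6, 6)
But (Cooperate, Cooperate) = (7, 7) Pareto dominates (6, 6)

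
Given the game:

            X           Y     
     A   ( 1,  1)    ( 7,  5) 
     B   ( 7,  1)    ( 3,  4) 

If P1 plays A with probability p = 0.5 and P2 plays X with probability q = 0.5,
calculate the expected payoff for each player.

E[P1] = 4.5, E[P2] = 2.75

Work:
E[P1] = p·q·π₁(A,X) + p·(1-q)·π₁(A,Y) + (1-p)·q·π₁(B,X) + (1-p)·(1-q)·π₁(B,Y)
= 0.5·0.5·1 + 0.5·0.5·7 + 0.5·0.5·7 + 0.5·0.5·3
= 4.5

E[P2] = 2.75 (similar calculation)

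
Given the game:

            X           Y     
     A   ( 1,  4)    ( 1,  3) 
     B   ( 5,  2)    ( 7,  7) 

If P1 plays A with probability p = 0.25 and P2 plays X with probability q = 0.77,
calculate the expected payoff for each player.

E[P1] = 4.345, E[P2] = 3.305

Work:
E[P1] = p·q·π₁(A,X) + p·(1-q)·π₁(A,Y) + (1-p)·q·π₁(B,X) + (1-p)·(1-q)·π₁(B,Y)
= 0.25·0.77·1 + 0.25·0.23·1 + 0.75·0.77·5 + 0.75·0.23·7
= 4.345

E[P2] = 3.305 (similar calculation)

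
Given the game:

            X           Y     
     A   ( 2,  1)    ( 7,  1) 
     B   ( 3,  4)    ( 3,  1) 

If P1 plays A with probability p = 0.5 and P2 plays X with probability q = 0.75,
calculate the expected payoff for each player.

E[P1] = 3.125, E[P2] = 2.125

Work:
E[P1] = p·q·π₁(A,X) + p·(1-q)·π₁(A,Y) + (1-p)·q·π₁(B,X) + (1-p)·(1-q)·π₁(B,Y)
= 0.5·0.75·2 + 0.5·0.25·7 + 0.5·0.75·3 + 0.5·0.25·3
= 3.125

E[P2] = 2.125 (similar calculation)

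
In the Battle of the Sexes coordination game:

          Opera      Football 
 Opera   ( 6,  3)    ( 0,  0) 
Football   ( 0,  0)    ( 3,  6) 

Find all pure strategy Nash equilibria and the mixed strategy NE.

Pure NE: (Opera, Opera) and (Football, Football); Mixed NE: p = 0.6667, q = 0.3333

Work:
Check pure NE:
(Opera, Opera): (6, 3) - no unilateral deviation beneficial
(Football, Football): (3, 6) - no unilateral deviation beneficial
Mixed NE: P1 plays Opera with p = 0.6667, P2 plays Opera with q = 0.3333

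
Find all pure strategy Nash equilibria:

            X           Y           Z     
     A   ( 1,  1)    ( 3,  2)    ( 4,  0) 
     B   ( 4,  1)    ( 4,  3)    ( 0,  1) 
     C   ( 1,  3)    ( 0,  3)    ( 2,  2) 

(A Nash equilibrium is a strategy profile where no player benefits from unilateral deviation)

Nash equilibrium: (B, Y)

Work:
Best responses:
  P1 vs X: payoffs [1, 4, 1] → best response B (payoff 4)
  P1 vs Y: payoffs [3, 4, 0] → best response B (payoff 4)
  P1 vs Z: payoffs [4, 0, 2] → best response A (payoff 4)
  P2 vs A: payoffs [1, 2, 0] → best response Y (payoff 2)
  P2 vs B: payoffs [1, 3, 1] → best response Y (payoff 3)
  P2 vs C: payoffs [3, 3, 2] → best response X/Y (payoff 3)
Mutual best responses: (B,Y) → Nash equilibria.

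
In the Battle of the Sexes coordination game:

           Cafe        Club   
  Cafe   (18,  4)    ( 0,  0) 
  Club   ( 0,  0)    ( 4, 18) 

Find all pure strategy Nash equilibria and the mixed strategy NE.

Pure NE: (Cafe, Cafe) and (Club, Club); Mixed NE: p = 0.8182, q = 0.1818

Work:
Check pure NE:
(Cafe, Cafe): (18, 4) - no unilateral deviation beneficial
(Club, Club): (4, 18) - no unilateral deviation beneficial
Mixed NE: P1 plays Cafe with p = 0.8182, P2 plays Cafe with q = 0.1818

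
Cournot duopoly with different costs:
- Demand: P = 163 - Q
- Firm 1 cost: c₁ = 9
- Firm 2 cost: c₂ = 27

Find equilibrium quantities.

q₁* = 57.33, q₂* = 39.33

Work:
Reaction: q₁ = (163 - 9 - q₂)/2
Reaction: q₂ = (163 - 27 - q₁)/2
Solve simultaneously:
q₁* = (163 - 2×9 + 27)/3 = 57.33
q₂* = (163 - 2×27 + 9)/3 = 39.33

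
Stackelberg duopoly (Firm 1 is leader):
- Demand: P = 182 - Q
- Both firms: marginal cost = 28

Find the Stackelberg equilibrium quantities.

q₁* (leader) = 77.0, q₂* (follower) = 38.5

Work:
Follower's reaction: q₂ = (a - c - q₁)/2
Leader substitutes: π₁ = q₁·(a - q₁ - (a-c-q₁)/2 - c)
FOC: q₁* = (182 - 28)/2 = 77.00
Then: q₂* = (182 - 28 - 77.0)/2 = 38.50
Leader has first-mover advantage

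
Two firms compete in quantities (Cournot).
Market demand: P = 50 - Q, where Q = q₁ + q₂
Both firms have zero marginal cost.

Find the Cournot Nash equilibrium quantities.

q₁* = q₂* = 16.67; P* = 16.67

Work:
Profit: π_i = P·q_i = (a - q_i - q_j)·q_i
FOC: ∂π_i/∂q_i = a - 2q_i - q_j = 0
Reaction function: q_i = (50 - q_j)/2
Symmetry: q* = 50/3 = 16.67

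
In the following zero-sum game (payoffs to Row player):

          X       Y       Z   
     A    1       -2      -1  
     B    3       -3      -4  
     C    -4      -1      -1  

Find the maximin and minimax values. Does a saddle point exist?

Maximin = -2, Minimax = -1, Saddle: False

Work:
Row minimums: [-2, -4, -4] → maximin = -2
Column maximums: [3, -1, -1] → minimax = -1
No saddle point (maximin ≠ minimax). Mixed strategy needed.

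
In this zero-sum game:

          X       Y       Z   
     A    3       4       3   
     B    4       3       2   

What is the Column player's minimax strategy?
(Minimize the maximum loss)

Column should play Z, value = 3

Work:
Column player minimizes Row's maximum payoff:
Column X: max payoff to Row = 4
Column Y: max payoff to Row = 4
Column Z: max payoff to Row = 3
Minimum is 3, achieved by column Z.
Minimax strategy: Z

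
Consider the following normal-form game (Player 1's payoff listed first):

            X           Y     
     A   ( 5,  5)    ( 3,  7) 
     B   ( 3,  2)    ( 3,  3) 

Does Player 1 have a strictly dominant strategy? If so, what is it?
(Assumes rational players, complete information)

No strictly dominant strategy exists for Player 1

Work:
A strategy strictly dominates another if it gives a strictly higher payoff against every opponent action. Compare each pair of P1's strategies column-by-column:
  A vs B: [5 vs 3, 3 vs 3] → A does not strictly dominate B (column Y: 3 ≤ 3)
  B vs A: [3 vs 5, 3 vs 3] → B does not strictly dominate A (column X: 3 ≤ 5)
No single strategy strictly dominates all others → no strictly dominant strategy.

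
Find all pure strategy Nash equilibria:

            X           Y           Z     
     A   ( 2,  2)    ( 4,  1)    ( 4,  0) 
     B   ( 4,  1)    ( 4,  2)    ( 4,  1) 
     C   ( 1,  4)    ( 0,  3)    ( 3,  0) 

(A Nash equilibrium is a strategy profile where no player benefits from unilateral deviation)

Nash equilibrium: (B, Y)

Work:
Best responses:
  P1 vs X: payoffs [2, 4, 1] → best response B (payoff 4)
  P1 vs Y: payoffs [4, 4, 0] → best response A/B (payoff 4)
  P1 vs Z: payoffs [4, 4, 3] → best response A/B (payoff 4)
  P2 vs A: payoffs [2, 1, 0] → best response X (payoff 2)
  P2 vs B: payoffs [1, 2, 1] → best response Y (payoff 2)
  P2 vs C: payoffs [4, 3, 0] → best response X (payoff 4)
Mutual best responses: (B,Y) → Nash equilibria.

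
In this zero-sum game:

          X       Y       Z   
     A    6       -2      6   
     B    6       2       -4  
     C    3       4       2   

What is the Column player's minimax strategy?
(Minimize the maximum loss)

Column should play Y, value = 4

Work:
Column player minimizes Row's maximum payoff:
Column X: max payoff to Row = 6
Column Y: max payoff to Row = 4
Column Z: max payoff to Row = 6
Minimum is 4, achieved by column Y.
Minimax strategy: Y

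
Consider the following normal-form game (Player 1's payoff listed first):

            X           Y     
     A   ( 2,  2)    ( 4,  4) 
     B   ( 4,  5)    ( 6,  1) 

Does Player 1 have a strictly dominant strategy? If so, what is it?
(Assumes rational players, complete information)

Yes, Player 1's strictly dominant strategy is B

Work:
A strategy strictly dominates another if it gives a strictly higher payoff against every opponent action. Compare each pair of P1's strategies column-by-column:
  A vs B: [2 vs 4, 4 vs 6] → A does not strictly dominate B (column X: 2 ≤ 4)
  B vs A: [4 vs 2, 6 vs 4] → B strictly dominates A
B strictly dominates every other strategy → strictly dominant.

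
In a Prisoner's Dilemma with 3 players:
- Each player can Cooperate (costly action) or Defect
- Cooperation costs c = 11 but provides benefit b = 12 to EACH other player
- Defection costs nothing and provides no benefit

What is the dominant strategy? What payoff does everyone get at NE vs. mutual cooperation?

Dominant: Defect; NE payoff = 0; Coop payoff = 13

Work:
Defect dominates (saves cost c = 11, benefit to others is external)
NE: All defect → everyone gets 0
If all cooperate: each receives (2)×12 - 11 = 13
Social dilemma: 13 > 0 but NE gives 0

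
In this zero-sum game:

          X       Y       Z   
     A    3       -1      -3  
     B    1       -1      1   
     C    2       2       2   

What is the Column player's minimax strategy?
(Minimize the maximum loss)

Column should play Y or Z (all achieve the minimum), value = 2

Work:
Column player minimizes Row's maximum payoff:
Column X: max payoff to Row = 3
Column Y: max payoff to Row = 2
Column Z: max payoff to Row = 2
Minimum is 2, achieved by columns Y, Z (tied).
Each of Y or Z is a minimax strategy.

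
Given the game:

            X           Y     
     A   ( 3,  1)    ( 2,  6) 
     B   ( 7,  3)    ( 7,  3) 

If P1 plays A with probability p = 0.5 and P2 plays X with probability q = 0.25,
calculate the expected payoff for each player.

E[P1] = 4.625, E[P2] = 3.875

Work:
E[P1] = p·q·π₁(A,X) + p·(1-q)·π₁(A,Y) + (1-p)·q·π₁(B,X) + (1-p)·(1-q)·π₁(B,Y)
= 0.5·0.25·3 + 0.5·0.75·2 + 0.5·0.25·7 + 0.5·0.75·7
= 4.625

E[P2] = 3.875 (similar calculation)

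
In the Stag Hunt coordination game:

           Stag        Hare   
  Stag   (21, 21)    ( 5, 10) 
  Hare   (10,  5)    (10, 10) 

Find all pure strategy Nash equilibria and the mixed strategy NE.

Pure NE: (Stag, Stag) and (Hare, Hare); Mixed NE: p = 0.3125, q = 0.3125

Work:
Check pure NE:
(Stag, Stag): (21, 21) - no unilateral deviation beneficial
(Hare, Hare): (10, 10) - no unilateral deviation beneficial
Mixed NE: P1 plays Stag with p = 0.3125, P2 plays Stag with q = 0.3125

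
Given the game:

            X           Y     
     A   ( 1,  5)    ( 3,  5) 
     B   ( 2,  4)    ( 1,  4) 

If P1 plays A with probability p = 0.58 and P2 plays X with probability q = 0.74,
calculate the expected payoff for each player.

E[P1] = 1.6124, E[P2] = 4.58

Work:
E[P1] = p·q·π₁(A,X) + p·(1-q)·π₁(A,Y) + (1-p)·q·π₁(B,X) + (1-p)·(1-q)·π₁(B,Y)
= 0.58·0.74·1 + 0.58·0.26·3 + 0.42·0.74·2 + 0.42·0.26·1
= 1.6124

E[P2] = 4.58 (similar calculation)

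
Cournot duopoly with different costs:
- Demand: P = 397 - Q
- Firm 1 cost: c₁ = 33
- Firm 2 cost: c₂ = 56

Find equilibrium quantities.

q₁* = 129.0, q₂* = 106.0

Work:
Reaction: q₁ = (397 - 33 - q₂)/2
Reaction: q₂ = (397 - 56 - q₁)/2
Solve simultaneously:
q₁* = (397 - 2×33 + 56)/3 = 129.0
q₂* = (397 - 2×56 + 33)/3 = 106.0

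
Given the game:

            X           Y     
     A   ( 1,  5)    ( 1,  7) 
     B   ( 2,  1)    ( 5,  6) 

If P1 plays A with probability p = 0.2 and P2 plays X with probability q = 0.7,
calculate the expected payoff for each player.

E[P1] = 2.52, E[P2] = 3.12

Work:
E[P1] = p·q·π₁(A,X) + p·(1-q)·π₁(A,Y) + (1-p)·q·π₁(B,X) + (1-p)·(1-q)·π₁(B,Y)
= 0.2·0.7·1 + 0.2·0.3·1 + 0.8·0.7·2 + 0.8·0.3·5
= 2.52

E[P2] = 3.12 (similar calculation)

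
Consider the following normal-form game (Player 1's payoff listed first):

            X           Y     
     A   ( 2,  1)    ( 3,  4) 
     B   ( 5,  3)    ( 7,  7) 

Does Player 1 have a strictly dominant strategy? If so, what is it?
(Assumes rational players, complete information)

Yes, Player 1's strictly dominant strategy is B

Work:
A strategy strictly dominates another if it gives a strictly higher payoff against every opponent action. Compare each pair of P1's strategies column-by-column:
  A vs B: [2 vs 5, 3 vs 7] → A does not strictly dominate B (column X: 2 ≤ 5)
  B vs A: [5 vs 2, 7 vs 3] → B strictly dominates A
B strictly dominates every other strategy → strictly dominant.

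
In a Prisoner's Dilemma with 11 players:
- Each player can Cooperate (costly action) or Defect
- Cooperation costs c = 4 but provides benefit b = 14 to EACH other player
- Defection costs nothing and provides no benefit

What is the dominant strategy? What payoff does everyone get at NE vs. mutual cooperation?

Dominant: Defect; NE payoff = 0; Coop payoff = 136

Work:
Defect dominates (saves cost c = 4, benefit to others is external)
NE: All defect → everyone gets 0
If all cooperate: each receives (10)×14 - 4 = 136
Social dilemma: 136 > 0 but NE gives 0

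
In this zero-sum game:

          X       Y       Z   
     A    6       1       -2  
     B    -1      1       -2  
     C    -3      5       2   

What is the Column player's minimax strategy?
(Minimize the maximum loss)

Column should play Z, value = 2

Work:
Column player minimizes Row's maximum payoff:
Column X: max payoff to Row = 6
Column Y: max payoff to Row = 5
Column Z: max payoff to Row = 2
Minimum is 2, achieved by column Z.
Minimax strategy: Z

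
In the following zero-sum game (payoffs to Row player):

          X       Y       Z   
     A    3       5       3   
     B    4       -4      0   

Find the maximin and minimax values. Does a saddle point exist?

Maximin = 3, Minimax = 3, Saddle: True

Work:
Row minimums: [3, -4] → maximin = 3
Column maximums: [4, 5, 3] → minimax = 3
Saddle point exists! Game value = 3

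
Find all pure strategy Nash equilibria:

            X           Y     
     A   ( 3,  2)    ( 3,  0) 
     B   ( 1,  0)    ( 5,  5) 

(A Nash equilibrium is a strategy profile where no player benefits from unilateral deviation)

Nash equilibrium: (A, X), (B, Y)

Work:
Best responses:
  P1 vs X: payoffs [3, 1] → best response A (payoff 3)
  P1 vs Y: payoffs [3, 5] → best response B (payoff 5)
  P2 vs A: payoffs [2, 0] → best response X (payoff 2)
  P2 vs B: payoffs [0, 5] → best response Y (payoff 5)
Mutual best responses: (A,X), (B,Y) → Nash equilibria.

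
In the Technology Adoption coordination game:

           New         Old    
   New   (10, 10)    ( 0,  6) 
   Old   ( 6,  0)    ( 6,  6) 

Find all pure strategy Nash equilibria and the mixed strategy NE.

Pure NE: (New, New) and (Old, Old); Mixed NE: p = 0.6, q = 0.6

Work:
Check pure NE:
(New, New): (10, 10) - no unilateral deviation beneficial
(Old, Old): (6, 6) - no unilateral deviation beneficial
Mixed NE: P1 plays New with p = 0.6, P2 plays New with q = 0.6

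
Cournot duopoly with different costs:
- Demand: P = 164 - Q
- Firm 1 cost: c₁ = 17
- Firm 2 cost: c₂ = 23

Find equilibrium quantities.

q₁* = 51.0, q₂* = 45.0

Work:
Reaction: q₁ = (164 - 17 - q₂)/2
Reaction: q₂ = (164 - 23 - q₁)/2
Solve simultaneously:
q₁* = (164 - 2×17 + 23)/3 = 51.0
q₂* = (164 - 2×23 + 17)/3 = 45.0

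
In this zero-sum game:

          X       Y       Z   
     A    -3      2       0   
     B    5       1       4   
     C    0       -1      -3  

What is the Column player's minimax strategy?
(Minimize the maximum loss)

Column should play Y, value = 2

Work:
Column player minimizes Row's maximum payoff:
Column X: max payoff to Row = 5
Column Y: max payoff to Row = 2
Column Z: max payoff to Row = 4
Minimum is 2, achieved by column Y.
Minimax strategy: Y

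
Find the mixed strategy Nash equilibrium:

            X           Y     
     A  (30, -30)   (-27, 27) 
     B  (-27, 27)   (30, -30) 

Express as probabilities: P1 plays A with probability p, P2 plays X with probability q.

p = 0.5, q = 0.5

Work:
Find probabilities that make opponent indifferent:
P2 chooses q to make P1 indifferent between A and B
P1 chooses p to make P2 indifferent between X and Y
Mixed NE: P1 plays (A: 0.5, B: 0.5), P2 plays (X: 0.5, Y: 0.5)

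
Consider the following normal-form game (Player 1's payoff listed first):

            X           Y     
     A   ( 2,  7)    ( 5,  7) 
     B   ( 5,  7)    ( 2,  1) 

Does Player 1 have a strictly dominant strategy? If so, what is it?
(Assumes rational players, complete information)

No strictly dominant strategy exists for Player 1

Work:
A strategy strictly dominates another if it gives a strictly higher payoff against every opponent action. Compare each pair of P1's strategies column-by-column:
  A vs B: [2 vs 5, 5 vs 2] → A does not strictly dominate B (column X: 2 ≤ 5)
  B vs A: [5 vs 2, 2 vs 5] → B does not strictly dominate A (column Y: 2 ≤ 5)
No single strategy strictly dominates all others → no strictly dominant strategy.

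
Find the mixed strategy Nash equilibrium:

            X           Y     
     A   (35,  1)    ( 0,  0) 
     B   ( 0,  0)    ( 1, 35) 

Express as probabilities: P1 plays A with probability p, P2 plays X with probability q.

p = 0.9722, q = 0.0278

Work:
Find probabilities that make opponent indifferent:
P2 chooses q to make P1 indifferent between A and B
P1 chooses p to make P2 indifferent between X and Y
Mixed NE: P1 plays (A: 0.9722, B: 0.0278), P2 plays (X: 0.0278, Y: 0.9722)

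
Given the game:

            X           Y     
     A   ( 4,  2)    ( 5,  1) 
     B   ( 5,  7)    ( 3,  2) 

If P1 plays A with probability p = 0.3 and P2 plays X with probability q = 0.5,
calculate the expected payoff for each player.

E[P1] = 4.15, E[P2] = 3.6

Work:
E[P1] = p·q·π₁(A,X) + p·(1-q)·π₁(A,Y) + (1-p)·q·π₁(B,X) + (1-p)·(1-q)·π₁(B,Y)
= 0.3·0.5·4 + 0.3·0.5·5 + 0.7·0.5·5 + 0.7·0.5·3
= 4.15

E[P2] = 3.6 (similar calculation)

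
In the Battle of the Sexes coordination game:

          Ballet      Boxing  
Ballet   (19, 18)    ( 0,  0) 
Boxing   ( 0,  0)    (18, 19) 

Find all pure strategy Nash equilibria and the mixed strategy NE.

Pure NE: (Ballet, Ballet) and (Boxing, Boxing); Mixed NE: p = 0.5135, q = 0.4865

Work:
Check pure NE:
(Ballet, Ballet): (19, 18) - no unilateral deviation beneficial
(Boxing, Boxing): (18, 19) - no unilateral deviation beneficial
Mixed NE: P1 plays Ballet with p = 0.5135, P2 plays Ballet with q = 0.4865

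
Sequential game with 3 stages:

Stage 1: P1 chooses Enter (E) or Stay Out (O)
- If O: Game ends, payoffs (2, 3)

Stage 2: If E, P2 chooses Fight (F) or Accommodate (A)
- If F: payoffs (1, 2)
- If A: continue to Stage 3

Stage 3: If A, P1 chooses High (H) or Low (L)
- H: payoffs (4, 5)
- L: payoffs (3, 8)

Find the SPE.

SPE: (E, A, H); Outcome (4, 5)

Work:
Stage 3: P1 chooses H (4 vs 3)
Stage 2: P2: F->2, A->5 (anticipating H). Choose A
Stage 1: P1: O->2, E->4 (anticipating A, H). Choose E
SPE path: E -> A -> H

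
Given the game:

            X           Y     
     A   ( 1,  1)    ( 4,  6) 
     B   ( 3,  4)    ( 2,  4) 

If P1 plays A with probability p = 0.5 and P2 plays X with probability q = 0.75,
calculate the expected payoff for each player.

E[P1] = 2.25, E[P2] = 3.125

Work:
E[P1] = p·q·π₁(A,X) + p·(1-q)·π₁(A,Y) + (1-p)·q·π₁(B,X) + (1-p)·(1-q)·π₁(B,Y)
= 0.5·0.75·1 + 0.5·0.25·4 + 0.5·0.75·3 + 0.5·0.25·2
= 2.25

E[P2] = 3.125 (similar calculation)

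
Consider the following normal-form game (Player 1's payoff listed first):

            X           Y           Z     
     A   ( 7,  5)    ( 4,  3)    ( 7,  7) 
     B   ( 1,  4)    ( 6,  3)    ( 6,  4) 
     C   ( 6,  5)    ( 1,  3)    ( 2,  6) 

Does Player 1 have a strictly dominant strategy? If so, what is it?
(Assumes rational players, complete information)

No strictly dominant strategy exists for Player 1

Work:
A strategy strictly dominates another if it gives a strictly higher payoff against every opponent action. Compare each pair of P1's strategies column-by-column:
  A vs B: [7 vs 1, 4 vs 6, 7 vs 6] → A does not strictly dominate B (column Y: 4 ≤ 6)
  A vs C: [7 vs 6, 4 vs 1, 7 vs 2] → A strictly dominates C
  B vs A: [1 vs 7, 6 vs 4, 6 vs 7] → B does not strictly dominate A (column X: 1 ≤ 7)
  B vs C: [1 vs 6, 6 vs 1, 6 vs 2] → B does not strictly dominate C (column X: 1 ≤ 6)
  C vs A: [6 vs 7, 1 vs 4, 2 vs 7] → C does not strictly dominate A (column X: 6 ≤ 7)
  C vs B: [6 vs 1, 1 vs 6, 2 vs 6] → C does not strictly dominate B (column Y: 1 ≤ 6)
No single strategy strictly dominates all others → no strictly dominant strategy.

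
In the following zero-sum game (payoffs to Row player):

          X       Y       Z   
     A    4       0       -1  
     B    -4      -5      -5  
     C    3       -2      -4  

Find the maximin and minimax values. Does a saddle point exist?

Maximin = -1, Minimax = -1, Saddle: True

Work:
Row minimums: [-1, -5, -4] → maximin = -1
Column maximums: [4, 0, -1] → minimax = -1
Saddle point exists! Game value = -1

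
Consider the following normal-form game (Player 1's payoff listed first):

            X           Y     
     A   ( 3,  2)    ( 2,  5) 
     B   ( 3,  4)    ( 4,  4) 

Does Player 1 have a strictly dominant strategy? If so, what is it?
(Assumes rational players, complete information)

No strictly dominant strategy exists for Player 1

Work:
A strategy strictly dominates another if it gives a strictly higher payoff against every opponent action. Compare each pair of P1's strategies column-by-column:
  A vs B: [3 vs 3, 2 vs 4] → A does not strictly dominate B (column X: 3 ≤ 3)
  B vs A: [3 vs 3, 4 vs 2] → B does not strictly dominate A (column X: 3 ≤ 3)
No single strategy strictly dominates all others → no strictly dominant strategy.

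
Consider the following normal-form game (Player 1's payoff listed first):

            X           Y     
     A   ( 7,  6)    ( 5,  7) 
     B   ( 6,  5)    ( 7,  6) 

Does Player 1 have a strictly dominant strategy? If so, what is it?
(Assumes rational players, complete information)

No strictly dominant strategy exists for Player 1

Work:
A strategy strictly dominates another if it gives a strictly higher payoff against every opponent action. Compare each pair of P1's strategies column-by-column:
  A vs B: [7 vs 6, 5 vs 7] → A does not strictly dominate B (column Y: 5 ≤ 7)
  B vs A: [6 vs 7, 7 vs 5] → B does not strictly dominate A (column X: 6 ≤ 7)
No single strategy strictly dominates all others → no strictly dominant strategy.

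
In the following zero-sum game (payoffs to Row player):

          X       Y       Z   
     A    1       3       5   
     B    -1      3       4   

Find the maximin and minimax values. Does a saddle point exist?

Maximin = 1, Minimax = 1, Saddle: True

Work:
Row minimums: [1, -1] → maximin = 1
Column maximums: [1, 3, 5] → minimax = 1
Saddle point exists! Game value = 1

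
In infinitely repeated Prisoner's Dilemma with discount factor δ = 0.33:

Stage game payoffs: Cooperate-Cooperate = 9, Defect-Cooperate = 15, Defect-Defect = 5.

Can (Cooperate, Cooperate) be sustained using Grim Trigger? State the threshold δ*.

δ* = 0.6; since δ = 0.33 < 0.6, cooperation cannot be sustained

Work:
For Grim Trigger:
Cooperate forever: 9/(1-δ)
Defect then punished: 15 + 5·δ/(1-δ)
Need: 9/(1-δ) ≥ 15 + 5·δ/(1-δ)
Solving: δ ≥ (T-R)/(T-P) = (15-9)/(15-5) = 0.6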